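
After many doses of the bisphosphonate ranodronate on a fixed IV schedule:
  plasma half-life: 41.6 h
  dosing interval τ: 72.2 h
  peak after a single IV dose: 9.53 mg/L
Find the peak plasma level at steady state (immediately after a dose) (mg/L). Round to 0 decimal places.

14 mg/L

k = ln2 / t½ = 0.693147 / 41.6 = 0.01666 h⁻¹
e^(−kτ) = e^(−0.01666 × 72.2) = 0.3003
Accumulation ratio R = 1 / (1 − e^(−kτ)) = 1 / (1 − 0.3003) = 1.429
Steady-state peak = C₀ × R = 9.53 × 1.429 = 13.62 mg/L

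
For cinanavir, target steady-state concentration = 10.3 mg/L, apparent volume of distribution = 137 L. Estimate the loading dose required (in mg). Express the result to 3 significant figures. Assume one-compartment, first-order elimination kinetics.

1410 mg

LD = Css × Vd = 10.3 × 137 = 1411 mg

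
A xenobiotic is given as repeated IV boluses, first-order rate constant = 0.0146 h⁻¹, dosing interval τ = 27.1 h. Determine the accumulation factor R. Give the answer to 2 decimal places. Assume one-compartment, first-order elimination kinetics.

3.06

e^(−kτ) = e^(−0.01460 × 27.1) = 0.6732
Accumulation ratio R = 1 / (1 − e^(−kτ)) = 1 / (1 − 0.6732) = 3.060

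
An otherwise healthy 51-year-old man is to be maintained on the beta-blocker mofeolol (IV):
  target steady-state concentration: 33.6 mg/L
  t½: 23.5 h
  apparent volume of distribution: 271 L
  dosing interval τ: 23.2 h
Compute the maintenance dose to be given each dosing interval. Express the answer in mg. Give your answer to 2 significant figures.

6200 mg

k = ln2 / t½ = 0.693147 / 23.5 = 0.02950 h⁻¹
CL = k × Vd = 0.02950 × 271 = 7.995 L/h
At steady state, Dose/τ = Css × CL.
Dose = Css × CL × τ = 33.6 × 7.995 × 23.2 = 6232 mg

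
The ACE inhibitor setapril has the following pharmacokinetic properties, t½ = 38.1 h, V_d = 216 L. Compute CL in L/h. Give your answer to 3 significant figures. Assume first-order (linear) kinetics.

k = ln2 / t½ = 0.693147 / 38.1 = 0.01819 h⁻¹
CL = k × Vd = 0.01819 × 216 = 3.929 L/h

3.93 L/h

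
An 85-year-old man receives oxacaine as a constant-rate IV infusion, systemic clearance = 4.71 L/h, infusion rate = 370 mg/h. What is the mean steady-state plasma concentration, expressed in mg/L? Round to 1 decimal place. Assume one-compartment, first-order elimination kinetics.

At steady state Css = R₀ / CL = 370 / 4.710 = 78.56 mg/L

78.6 mg/L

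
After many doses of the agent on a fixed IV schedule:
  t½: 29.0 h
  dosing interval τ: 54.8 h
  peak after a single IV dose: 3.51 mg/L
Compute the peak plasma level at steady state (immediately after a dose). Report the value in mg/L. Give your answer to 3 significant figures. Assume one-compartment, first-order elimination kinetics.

4.81 mg/L

k = ln2 / t½ = 0.693147 / 29.0 = 0.02390 h⁻¹
e^(−kτ) = e^(−0.02390 × 54.8) = 0.2699
Accumulation ratio R = 1 / (1 − e^(−kτ)) = 1 / (1 − 0.2699) = 1.370
Steady-state peak = C₀ × R = 3.51 × 1.370 = 4.809 mg/L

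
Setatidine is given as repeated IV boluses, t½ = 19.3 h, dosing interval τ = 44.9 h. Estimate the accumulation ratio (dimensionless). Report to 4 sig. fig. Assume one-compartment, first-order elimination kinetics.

1.249

k = ln2 / t½ = 0.693147 / 19.3 = 0.03591 h⁻¹
e^(−kτ) = e^(−0.03591 × 44.9) = 0.1994
Accumulation ratio R = 1 / (1 − e^(−kτ)) = 1 / (1 − 0.1994) = 1.249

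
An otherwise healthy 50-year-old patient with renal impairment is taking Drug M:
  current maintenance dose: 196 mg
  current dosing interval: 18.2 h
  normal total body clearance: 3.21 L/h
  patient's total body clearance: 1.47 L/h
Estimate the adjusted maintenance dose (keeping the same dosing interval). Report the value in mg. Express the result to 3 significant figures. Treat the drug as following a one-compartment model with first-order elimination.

89.8 mg

To keep the same average steady-state level, dosing rate must scale with clearance.
CL ratio = 1.47 / 3.21 = 0.4579
New dose (same interval) = 196 × 0.4579 = 89.75 mg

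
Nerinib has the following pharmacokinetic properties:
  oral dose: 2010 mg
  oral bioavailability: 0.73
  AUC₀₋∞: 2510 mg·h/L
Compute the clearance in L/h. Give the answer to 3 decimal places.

0.585 L/h

CL = F·Dose / AUC = 0.73 × 2010 / 2510 = 0.5846 L/h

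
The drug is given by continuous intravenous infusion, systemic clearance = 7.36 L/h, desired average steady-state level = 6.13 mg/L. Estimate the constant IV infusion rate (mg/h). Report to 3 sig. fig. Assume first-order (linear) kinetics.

45.1 mg/h

At steady state, infusion rate R₀ = Css × CL = 6.13 × 7.360 = 45.12 mg/h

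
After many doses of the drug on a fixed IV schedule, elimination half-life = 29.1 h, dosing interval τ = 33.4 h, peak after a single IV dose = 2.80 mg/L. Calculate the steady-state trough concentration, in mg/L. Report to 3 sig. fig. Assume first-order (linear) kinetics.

k = ln2 / t½ = 0.693147 / 29.1 = 0.02382 h⁻¹
e^(−kτ) = e^(−0.02382 × 33.4) = 0.4513
Accumulation ratio R = 1 / (1 − e^(−kτ)) = 1 / (1 − 0.4513) = 1.822
Steady-state trough = C₀ × R × e^(−kτ) = 2.80 × 1.822 × 0.4513 = 2.302 mg/L

2.30 mg/L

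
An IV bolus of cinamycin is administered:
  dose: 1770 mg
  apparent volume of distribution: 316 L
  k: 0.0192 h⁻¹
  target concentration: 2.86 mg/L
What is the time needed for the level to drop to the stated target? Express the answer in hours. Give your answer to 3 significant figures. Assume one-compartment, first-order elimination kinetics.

35.0 h

C₀ = Dose / Vd = 1770 / 316 = 5.601 mg/L
t = ln(C₀ / C) / k = ln(5.601 / 2.86) / 0.01920
  = ln(1.958) / 0.01920 = 0.6719 / 0.01920 = 34.99 h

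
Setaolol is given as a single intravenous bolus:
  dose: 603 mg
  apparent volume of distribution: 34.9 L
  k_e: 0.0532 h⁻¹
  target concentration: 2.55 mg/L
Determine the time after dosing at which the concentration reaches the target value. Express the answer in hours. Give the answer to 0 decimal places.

36 h

C₀ = Dose / Vd = 603.0 / 34.9 = 17.28 mg/L
t = ln(C₀ / C) / k = ln(17.28 / 2.55) / 0.05320
  = ln(6.776) / 0.05320 = 1.913 / 0.05320 = 35.96 h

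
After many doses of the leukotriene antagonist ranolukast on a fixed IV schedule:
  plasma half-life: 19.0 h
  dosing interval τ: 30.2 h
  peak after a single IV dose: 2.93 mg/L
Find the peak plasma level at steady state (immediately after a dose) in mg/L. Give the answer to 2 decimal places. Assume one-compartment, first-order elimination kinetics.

k = ln2 / t½ = 0.693147 / 19.0 = 0.03648 h⁻¹
e^(−kτ) = e^(−0.03648 × 30.2) = 0.3323
Accumulation ratio R = 1 / (1 − e^(−kτ)) = 1 / (1 − 0.3323) = 1.498
Steady-state peak = C₀ × R = 2.93 × 1.498 = 4.389 mg/L

4.39 mg/L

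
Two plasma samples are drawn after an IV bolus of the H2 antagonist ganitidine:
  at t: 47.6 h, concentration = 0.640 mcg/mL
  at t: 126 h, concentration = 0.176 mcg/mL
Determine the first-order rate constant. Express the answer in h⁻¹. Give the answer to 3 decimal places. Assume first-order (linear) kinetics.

0.016 h⁻¹

k = ln(C₁/C₂) / (t₂ − t₁) = ln(0.640/0.176) / (126 − 47.6)
  = 1.291 / 78.40 = 0.01647 h⁻¹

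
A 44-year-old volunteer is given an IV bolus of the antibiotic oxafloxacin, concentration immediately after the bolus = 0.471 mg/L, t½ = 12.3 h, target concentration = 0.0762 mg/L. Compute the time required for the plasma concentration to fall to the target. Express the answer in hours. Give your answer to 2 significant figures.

k = ln2 / t½ = 0.693147 / 12.3 = 0.05635 h⁻¹
t = ln(C₀ / C) / k = ln(0.4710 / 0.0762) / 0.05635
  = ln(6.181) / 0.05635 = 1.821 / 0.05635 = 32.32 h

32 h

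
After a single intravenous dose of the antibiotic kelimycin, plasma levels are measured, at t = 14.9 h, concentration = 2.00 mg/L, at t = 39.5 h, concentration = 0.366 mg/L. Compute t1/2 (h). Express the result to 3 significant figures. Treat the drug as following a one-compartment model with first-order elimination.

10.0 h

k = ln(C₁/C₂) / (t₂ − t₁) = ln(2.00/0.366) / (39.5 − 14.9)
  = 1.698 / 24.60 = 0.06902 h⁻¹
t½ = ln2 / k = 0.693147 / 0.06902 = 10.04 h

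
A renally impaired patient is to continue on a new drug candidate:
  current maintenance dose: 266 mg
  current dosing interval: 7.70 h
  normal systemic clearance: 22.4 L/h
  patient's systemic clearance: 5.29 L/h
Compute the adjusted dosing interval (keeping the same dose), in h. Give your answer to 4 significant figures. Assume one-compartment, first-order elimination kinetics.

To keep the same average steady-state level, dosing rate must scale with clearance.
CL ratio = 5.29 / 22.4 = 0.2362
New interval (same dose) = 7.70 / 0.2362 = 32.60 h

32.60 h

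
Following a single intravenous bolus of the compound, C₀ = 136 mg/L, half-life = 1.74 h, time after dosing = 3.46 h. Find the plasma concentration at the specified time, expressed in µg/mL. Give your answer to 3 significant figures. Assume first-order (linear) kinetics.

34.3 µg/mL

k = ln2 / t½ = 0.693147 / 1.74 = 0.3984 h⁻¹
C = C₀ · e^(−k·t) = 136.0 × e^(−0.3984 × 3.46)
  = 136.0 × 0.2520 = 34.27 mg/L
(34.27 mg/L = 34.27 µg/mL)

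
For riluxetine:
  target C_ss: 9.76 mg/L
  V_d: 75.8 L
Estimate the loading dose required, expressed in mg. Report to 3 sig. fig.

LD = Css × Vd = 9.76 × 75.8 = 739.8 mg

740 mg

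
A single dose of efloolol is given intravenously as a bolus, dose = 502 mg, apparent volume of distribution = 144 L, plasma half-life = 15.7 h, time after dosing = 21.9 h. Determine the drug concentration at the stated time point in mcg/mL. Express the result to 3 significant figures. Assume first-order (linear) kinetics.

C₀ = Dose / Vd = 502.0 / 144 = 3.486 mg/L
k = ln2 / t½ = 0.693147 / 15.7 = 0.04415 h⁻¹
C = C₀ · e^(−k·t) = 3.486 × e^(−0.04415 × 21.9)
  = 3.486 × 0.3803 = 1.326 mg/L
(1.326 mg/L = 1.326 mcg/mL)

1.33 mcg/mL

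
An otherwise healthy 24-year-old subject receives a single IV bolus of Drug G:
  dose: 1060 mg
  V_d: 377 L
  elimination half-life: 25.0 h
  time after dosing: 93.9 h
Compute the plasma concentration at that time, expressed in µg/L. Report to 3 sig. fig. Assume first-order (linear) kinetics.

208 µg/L

C₀ = Dose / Vd = 1060 / 377 = 2.812 mg/L
k = ln2 / t½ = 0.693147 / 25.0 = 0.02773 h⁻¹
C = C₀ · e^(−k·t) = 2.812 × e^(−0.02773 × 93.9)
  = 2.812 × 0.07399 = 0.2081 mg/L
Convert: 0.2081 mg/L × 1000 = 208.1 µg/L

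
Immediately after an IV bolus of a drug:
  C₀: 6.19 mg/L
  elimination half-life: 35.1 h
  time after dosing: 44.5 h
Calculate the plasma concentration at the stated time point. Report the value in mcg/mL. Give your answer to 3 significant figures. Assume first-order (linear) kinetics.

k = ln2 / t½ = 0.693147 / 35.1 = 0.01975 h⁻¹
C = C₀ · e^(−k·t) = 6.190 × e^(−0.01975 × 44.5)
  = 6.190 × 0.4152 = 2.570 mg/L
(2.570 mg/L = 2.570 mcg/mL)

2.57 mcg/mL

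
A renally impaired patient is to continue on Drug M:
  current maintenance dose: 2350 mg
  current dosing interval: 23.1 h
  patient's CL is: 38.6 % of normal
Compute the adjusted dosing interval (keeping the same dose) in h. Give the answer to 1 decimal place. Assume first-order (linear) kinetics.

59.8 h

To keep the same average steady-state level, dosing rate must scale with clearance.
CL ratio = 38.6 / 100 = 0.3860
New interval (same dose) = 23.1 / 0.3860 = 59.84 h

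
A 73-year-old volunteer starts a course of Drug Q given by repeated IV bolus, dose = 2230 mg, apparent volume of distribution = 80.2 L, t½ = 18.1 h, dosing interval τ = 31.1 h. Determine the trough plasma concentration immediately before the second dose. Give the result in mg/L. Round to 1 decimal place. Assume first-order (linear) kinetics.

8.5 mg/L

C₀ per dose = Dose / Vd = 2230 / 80.2 = 27.81 mg/L
k = ln2 / t½ = 0.693147 / 18.1 = 0.03830 h⁻¹
Fraction remaining after one interval: r = e^(−kτ) = e^(−0.03830 × 31.1) = 0.3039
Before dose 2, 1 dose has been given (aged 1τ).
C_trough = C₀ × r = 27.81 × 0.3039 = 8.451 mg/L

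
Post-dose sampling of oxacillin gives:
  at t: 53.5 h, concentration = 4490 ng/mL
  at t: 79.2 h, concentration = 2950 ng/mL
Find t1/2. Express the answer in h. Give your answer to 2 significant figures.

k = ln(C₁/C₂) / (t₂ − t₁) = ln(4490/2950) / (79.2 − 53.5)
  = 0.4200 / 25.70 = 0.01634 h⁻¹
t½ = ln2 / k = 0.693147 / 0.01634 = 42.42 h

42 h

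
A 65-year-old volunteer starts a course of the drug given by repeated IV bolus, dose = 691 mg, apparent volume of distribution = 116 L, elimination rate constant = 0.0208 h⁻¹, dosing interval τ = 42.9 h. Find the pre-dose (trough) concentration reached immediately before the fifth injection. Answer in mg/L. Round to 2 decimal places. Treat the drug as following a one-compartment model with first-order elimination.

C₀ per dose = Dose / Vd = 691 / 116 = 5.957 mg/L
Fraction remaining after one interval: r = e^(−kτ) = e^(−0.02080 × 42.9) = 0.4097
Before dose 5, 4 doses have been given (aged 1τ, 2τ, 3τ, 4τ).
C_trough = C₀ × (r + r² + … + r^4) = C₀ × r(1−r^4)/(1−r)
        = 5.957 × 0.4097 × (1 − 0.02817) / (1 − 0.4097) = 4.018 mg/L

4.02 mg/L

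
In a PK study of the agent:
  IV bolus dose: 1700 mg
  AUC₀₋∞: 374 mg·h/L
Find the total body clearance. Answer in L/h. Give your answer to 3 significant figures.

4.55 L/h

CL = Dose / AUC = 1700 / 374 = 4.545 L/h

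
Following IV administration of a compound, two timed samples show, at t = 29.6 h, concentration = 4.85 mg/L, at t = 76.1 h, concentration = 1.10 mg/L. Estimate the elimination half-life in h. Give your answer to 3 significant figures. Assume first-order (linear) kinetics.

21.7 h

k = ln(C₁/C₂) / (t₂ − t₁) = ln(4.85/1.10) / (76.1 − 29.6)
  = 1.484 / 46.50 = 0.03191 h⁻¹
t½ = ln2 / k = 0.693147 / 0.03191 = 21.72 h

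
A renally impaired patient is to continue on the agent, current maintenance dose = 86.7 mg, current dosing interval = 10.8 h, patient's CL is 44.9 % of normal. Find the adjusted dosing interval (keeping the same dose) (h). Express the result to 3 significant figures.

To keep the same average steady-state level, dosing rate must scale with clearance.
CL ratio = 44.9 / 100 = 0.4490
New interval (same dose) = 10.8 / 0.4490 = 24.05 h

24.1 h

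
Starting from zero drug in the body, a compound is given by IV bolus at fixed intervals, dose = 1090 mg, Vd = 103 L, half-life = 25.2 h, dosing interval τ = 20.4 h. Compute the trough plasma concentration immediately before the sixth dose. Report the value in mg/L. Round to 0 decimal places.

13 mg/L

C₀ per dose = Dose / Vd = 1090 / 103 = 10.58 mg/L
k = ln2 / t½ = 0.693147 / 25.2 = 0.02751 h⁻¹
Fraction remaining after one interval: r = e^(−kτ) = e^(−0.02751 × 20.4) = 0.5705
Before dose 6, 5 doses have been given (aged 1τ, 2τ, 3τ, 4τ, 5τ).
C_trough = C₀ × (r + r² + … + r^5) = C₀ × r(1−r^5)/(1−r)
        = 10.58 × 0.5705 × (1 − 0.06043) / (1 − 0.5705) = 13.20 mg/L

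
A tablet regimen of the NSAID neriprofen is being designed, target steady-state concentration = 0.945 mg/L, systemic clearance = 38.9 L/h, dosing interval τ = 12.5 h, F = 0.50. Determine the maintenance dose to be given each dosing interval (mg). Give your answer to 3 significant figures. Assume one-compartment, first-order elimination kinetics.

At steady state, F × (Dose/τ) = Css × CL.
Dose = Css × CL × τ / F = 0.945 × 38.90 × 12.5 / 0.50 = 919.0 mg

919 mg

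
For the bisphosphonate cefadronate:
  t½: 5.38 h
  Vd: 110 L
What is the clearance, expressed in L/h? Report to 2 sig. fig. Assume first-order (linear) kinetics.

14 L/h

k = ln2 / t½ = 0.693147 / 5.38 = 0.1288 h⁻¹
CL = k × Vd = 0.1288 × 110 = 14.17 L/h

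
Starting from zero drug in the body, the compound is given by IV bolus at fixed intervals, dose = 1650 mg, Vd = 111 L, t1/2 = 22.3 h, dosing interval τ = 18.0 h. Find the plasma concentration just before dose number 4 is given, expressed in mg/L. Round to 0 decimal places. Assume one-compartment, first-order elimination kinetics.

C₀ per dose = Dose / Vd = 1650 / 111 = 14.86 mg/L
k = ln2 / t½ = 0.693147 / 22.3 = 0.03108 h⁻¹
Fraction remaining after one interval: r = e^(−kτ) = e^(−0.03108 × 18.0) = 0.5715
Before dose 4, 3 doses have been given (aged 1τ, 2τ, 3τ).
C_trough = C₀ × (r + r² + … + r^3) = C₀ × r(1−r^3)/(1−r)
        = 14.86 × 0.5715 × (1 − 0.1867) / (1 − 0.5715) = 16.12 mg/L

16 mg/L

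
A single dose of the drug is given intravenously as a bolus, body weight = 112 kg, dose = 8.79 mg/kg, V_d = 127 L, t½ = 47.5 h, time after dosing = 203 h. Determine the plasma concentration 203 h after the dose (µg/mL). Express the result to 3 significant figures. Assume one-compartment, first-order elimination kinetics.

0.401 µg/mL

Total dose = 8.79 × 112 = 984.5 mg
C₀ = Dose / Vd = 984.5 / 127 = 7.752 mg/L
k = ln2 / t½ = 0.693147 / 47.5 = 0.01459 h⁻¹
C = C₀ · e^(−k·t) = 7.752 × e^(−0.01459 × 203)
  = 7.752 × 0.05173 = 0.4010 mg/L
(0.4010 mg/L = 0.4010 µg/mL)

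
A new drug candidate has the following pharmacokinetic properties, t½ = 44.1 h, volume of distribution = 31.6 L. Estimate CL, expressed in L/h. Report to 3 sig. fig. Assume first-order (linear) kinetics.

k = ln2 / t½ = 0.693147 / 44.1 = 0.01572 h⁻¹
CL = k × Vd = 0.01572 × 31.6 = 0.4968 L/h

0.497 L/h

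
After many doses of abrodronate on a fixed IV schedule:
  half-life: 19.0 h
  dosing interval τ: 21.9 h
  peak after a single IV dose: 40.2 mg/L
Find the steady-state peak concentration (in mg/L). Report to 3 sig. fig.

73.1 mg/L

k = ln2 / t½ = 0.693147 / 19.0 = 0.03648 h⁻¹
e^(−kτ) = e^(−0.03648 × 21.9) = 0.4498
Accumulation ratio R = 1 / (1 − e^(−kτ)) = 1 / (1 − 0.4498) = 1.818
Steady-state peak = C₀ × R = 40.2 × 1.818 = 73.08 mg/L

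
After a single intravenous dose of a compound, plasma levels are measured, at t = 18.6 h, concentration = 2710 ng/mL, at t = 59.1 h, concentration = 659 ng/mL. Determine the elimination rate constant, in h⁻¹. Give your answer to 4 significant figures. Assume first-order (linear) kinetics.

k = ln(C₁/C₂) / (t₂ − t₁) = ln(2710/659) / (59.1 − 18.6)
  = 1.414 / 40.50 = 0.03491 h⁻¹

0.03491 h⁻¹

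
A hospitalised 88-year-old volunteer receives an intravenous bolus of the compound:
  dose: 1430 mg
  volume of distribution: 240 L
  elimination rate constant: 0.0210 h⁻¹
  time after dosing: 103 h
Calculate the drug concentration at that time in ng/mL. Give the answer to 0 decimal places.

C₀ = Dose / Vd = 1430 / 240 = 5.958 mg/L
C = C₀ · e^(−k·t) = 5.958 × e^(−0.02100 × 103)
  = 5.958 × 0.1150 = 0.6852 mg/L
Convert: 0.6852 mg/L × 1000 = 685.2 ng/mL

685 ng/mL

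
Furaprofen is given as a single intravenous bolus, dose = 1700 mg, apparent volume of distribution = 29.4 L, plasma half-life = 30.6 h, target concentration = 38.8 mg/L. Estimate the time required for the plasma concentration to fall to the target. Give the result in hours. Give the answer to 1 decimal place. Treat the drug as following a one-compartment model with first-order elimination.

17.6 h

C₀ = Dose / Vd = 1700 / 29.4 = 57.82 mg/L
k = ln2 / t½ = 0.693147 / 30.6 = 0.02265 h⁻¹
t = ln(C₀ / C) / k = ln(57.82 / 38.8) / 0.02265
  = ln(1.490) / 0.02265 = 0.3988 / 0.02265 = 17.61 h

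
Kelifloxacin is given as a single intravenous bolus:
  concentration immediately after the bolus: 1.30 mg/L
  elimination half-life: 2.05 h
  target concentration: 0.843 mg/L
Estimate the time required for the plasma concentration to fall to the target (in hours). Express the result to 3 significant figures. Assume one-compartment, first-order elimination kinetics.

k = ln2 / t½ = 0.693147 / 2.05 = 0.3381 h⁻¹
t = ln(C₀ / C) / k = ln(1.300 / 0.843) / 0.3381
  = ln(1.542) / 0.3381 = 0.4331 / 0.3381 = 1.281 h

1.28 h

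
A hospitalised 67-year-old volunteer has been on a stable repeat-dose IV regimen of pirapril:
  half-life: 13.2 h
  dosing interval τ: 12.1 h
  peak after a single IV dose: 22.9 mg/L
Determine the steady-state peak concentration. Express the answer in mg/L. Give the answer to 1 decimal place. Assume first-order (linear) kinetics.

k = ln2 / t½ = 0.693147 / 13.2 = 0.05251 h⁻¹
e^(−kτ) = e^(−0.05251 × 12.1) = 0.5297
Accumulation ratio R = 1 / (1 − e^(−kτ)) = 1 / (1 − 0.5297) = 2.126
Steady-state peak = C₀ × R = 22.9 × 2.126 = 48.69 mg/L

48.7 mg/L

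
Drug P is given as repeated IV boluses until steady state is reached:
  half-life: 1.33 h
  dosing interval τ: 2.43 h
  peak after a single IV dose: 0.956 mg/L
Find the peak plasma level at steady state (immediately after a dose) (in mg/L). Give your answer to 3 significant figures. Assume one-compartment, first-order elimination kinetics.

k = ln2 / t½ = 0.693147 / 1.33 = 0.5212 h⁻¹
e^(−kτ) = e^(−0.5212 × 2.43) = 0.2818
Accumulation ratio R = 1 / (1 − e^(−kτ)) = 1 / (1 − 0.2818) = 1.392
Steady-state peak = C₀ × R = 0.956 × 1.392 = 1.331 mg/L

1.33 mg/L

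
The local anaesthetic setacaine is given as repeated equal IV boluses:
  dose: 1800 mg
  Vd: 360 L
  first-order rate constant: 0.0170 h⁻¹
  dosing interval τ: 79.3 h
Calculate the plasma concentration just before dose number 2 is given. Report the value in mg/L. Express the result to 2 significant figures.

1.3 mg/L

C₀ per dose = Dose / Vd = 1800 / 360 = 5.000 mg/L
Fraction remaining after one interval: r = e^(−kτ) = e^(−0.01700 × 79.3) = 0.2597
Before dose 2, 1 dose has been given (aged 1τ).
C_trough = C₀ × r = 5.000 × 0.2597 = 1.299 mg/L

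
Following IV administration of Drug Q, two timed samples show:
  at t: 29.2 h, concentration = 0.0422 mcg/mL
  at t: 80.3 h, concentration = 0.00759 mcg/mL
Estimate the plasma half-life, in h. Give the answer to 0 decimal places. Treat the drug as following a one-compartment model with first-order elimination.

k = ln(C₁/C₂) / (t₂ − t₁) = ln(0.0422/0.00759) / (80.3 − 29.2)
  = 1.716 / 51.10 = 0.03358 h⁻¹
t½ = ln2 / k = 0.693147 / 0.03358 = 20.64 h

21 h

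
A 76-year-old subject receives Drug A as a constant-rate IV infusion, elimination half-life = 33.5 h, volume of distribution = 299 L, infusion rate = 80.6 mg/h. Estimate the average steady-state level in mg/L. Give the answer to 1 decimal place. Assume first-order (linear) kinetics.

k = ln2 / t½ = 0.693147 / 33.5 = 0.02069 h⁻¹
CL = k × Vd = 0.02069 × 299 = 6.186 L/h
At steady state Css = R₀ / CL = 80.6 / 6.186 = 13.03 mg/L

13.0 mg/L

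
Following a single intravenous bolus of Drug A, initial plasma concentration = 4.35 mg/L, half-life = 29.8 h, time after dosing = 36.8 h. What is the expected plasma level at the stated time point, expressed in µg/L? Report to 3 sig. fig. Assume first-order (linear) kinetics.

1850 µg/L

k = ln2 / t½ = 0.693147 / 29.8 = 0.02326 h⁻¹
C = C₀ · e^(−k·t) = 4.350 × e^(−0.02326 × 36.8)
  = 4.350 × 0.4249 = 1.848 mg/L
Convert: 1.848 mg/L × 1000 = 1848 µg/L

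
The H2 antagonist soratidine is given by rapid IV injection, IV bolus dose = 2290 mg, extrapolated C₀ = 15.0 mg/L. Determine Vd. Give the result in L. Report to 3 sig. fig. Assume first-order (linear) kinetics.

Vd = Dose / C₀ = 2290 / 15.0 = 152.7 L

153 L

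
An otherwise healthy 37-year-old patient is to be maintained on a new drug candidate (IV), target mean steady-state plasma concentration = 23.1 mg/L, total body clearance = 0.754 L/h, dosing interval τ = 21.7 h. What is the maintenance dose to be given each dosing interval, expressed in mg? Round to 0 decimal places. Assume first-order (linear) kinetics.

At steady state, Dose/τ = Css × CL.
Dose = Css × CL × τ = 23.1 × 0.7540 × 21.7 = 378.0 mg

378 mg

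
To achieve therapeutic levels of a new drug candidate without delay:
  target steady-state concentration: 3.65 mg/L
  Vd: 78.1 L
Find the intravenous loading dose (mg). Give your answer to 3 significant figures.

LD = Css × Vd = 3.65 × 78.1 = 285.1 mg

285 mg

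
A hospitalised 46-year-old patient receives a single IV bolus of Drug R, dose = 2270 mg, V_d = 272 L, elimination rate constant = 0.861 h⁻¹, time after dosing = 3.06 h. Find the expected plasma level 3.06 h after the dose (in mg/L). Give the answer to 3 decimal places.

C₀ = Dose / Vd = 2270 / 272 = 8.346 mg/L
C = C₀ · e^(−k·t) = 8.346 × e^(−0.8610 × 3.06)
  = 8.346 × 0.07174 = 0.5987 mg/L

0.599 mg/L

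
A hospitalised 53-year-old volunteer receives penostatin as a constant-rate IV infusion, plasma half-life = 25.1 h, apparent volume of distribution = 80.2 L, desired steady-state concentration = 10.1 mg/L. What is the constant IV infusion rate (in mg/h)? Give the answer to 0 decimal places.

k = ln2 / t½ = 0.693147 / 25.1 = 0.02762 h⁻¹
CL = k × Vd = 0.02762 × 80.2 = 2.215 L/h
At steady state, infusion rate R₀ = Css × CL = 10.1 × 2.215 = 22.37 mg/h

22 mg/h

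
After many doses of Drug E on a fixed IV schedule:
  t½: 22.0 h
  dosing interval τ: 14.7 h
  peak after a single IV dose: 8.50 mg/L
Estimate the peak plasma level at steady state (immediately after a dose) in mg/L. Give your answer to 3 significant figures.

22.9 mg/L

k = ln2 / t½ = 0.693147 / 22.0 = 0.03151 h⁻¹
e^(−kτ) = e^(−0.03151 × 14.7) = 0.6293
Accumulation ratio R = 1 / (1 − e^(−kτ)) = 1 / (1 − 0.6293) = 2.698
Steady-state peak = C₀ × R = 8.50 × 2.698 = 22.93 mg/L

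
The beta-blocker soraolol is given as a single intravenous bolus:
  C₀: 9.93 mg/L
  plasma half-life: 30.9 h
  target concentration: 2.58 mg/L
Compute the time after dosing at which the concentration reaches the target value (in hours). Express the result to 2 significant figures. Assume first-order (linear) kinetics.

k = ln2 / t½ = 0.693147 / 30.9 = 0.02243 h⁻¹
t = ln(C₀ / C) / k = ln(9.930 / 2.58) / 0.02243
  = ln(3.849) / 0.02243 = 1.348 / 0.02243 = 60.10 h

60 h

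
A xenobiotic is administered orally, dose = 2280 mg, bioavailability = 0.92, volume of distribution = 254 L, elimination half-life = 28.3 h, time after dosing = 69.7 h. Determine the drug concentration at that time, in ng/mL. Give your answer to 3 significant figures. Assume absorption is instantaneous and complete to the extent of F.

Amount reaching circulation = F × Dose = 0.92 × 2280 = 2098 mg
C₀ = F·Dose / Vd = 2098 / 254 = 8.260 mg/L
k = ln2 / t½ = 0.693147 / 28.3 = 0.02449 h⁻¹
C = C₀ · e^(−k·t) = 8.260 × e^(−0.02449 × 69.7)
  = 8.260 × 0.1814 = 1.498 mg/L
Convert: 1.498 mg/L × 1000 = 1498 ng/mL

1500 ng/mL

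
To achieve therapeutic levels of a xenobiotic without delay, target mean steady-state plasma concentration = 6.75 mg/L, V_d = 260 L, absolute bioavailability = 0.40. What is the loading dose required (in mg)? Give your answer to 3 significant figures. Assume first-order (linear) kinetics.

LD = Css × Vd / F = 6.75 × 260 / 0.40 = 4388 mg

4390 mg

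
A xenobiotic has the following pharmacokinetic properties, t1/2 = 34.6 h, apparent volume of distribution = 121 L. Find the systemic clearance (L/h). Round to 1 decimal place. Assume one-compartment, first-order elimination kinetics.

k = ln2 / t½ = 0.693147 / 34.6 = 0.02003 h⁻¹
CL = k × Vd = 0.02003 × 121 = 2.424 L/h

2.4 L/h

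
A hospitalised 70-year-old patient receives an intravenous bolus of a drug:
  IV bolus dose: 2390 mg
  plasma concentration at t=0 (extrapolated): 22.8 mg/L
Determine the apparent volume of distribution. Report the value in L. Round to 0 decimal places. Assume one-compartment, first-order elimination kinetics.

Vd = Dose / C₀ = 2390 / 22.8 = 104.8 L

105 L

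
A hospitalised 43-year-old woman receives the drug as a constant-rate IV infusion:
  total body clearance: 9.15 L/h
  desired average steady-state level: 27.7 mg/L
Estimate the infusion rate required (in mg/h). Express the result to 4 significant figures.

At steady state, infusion rate R₀ = Css × CL = 27.7 × 9.150 = 253.5 mg/h

253.5 mg/h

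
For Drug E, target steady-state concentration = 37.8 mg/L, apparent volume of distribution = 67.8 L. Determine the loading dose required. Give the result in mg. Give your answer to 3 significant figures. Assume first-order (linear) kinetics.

LD = Css × Vd = 37.8 × 67.8 = 2563 mg

2560 mg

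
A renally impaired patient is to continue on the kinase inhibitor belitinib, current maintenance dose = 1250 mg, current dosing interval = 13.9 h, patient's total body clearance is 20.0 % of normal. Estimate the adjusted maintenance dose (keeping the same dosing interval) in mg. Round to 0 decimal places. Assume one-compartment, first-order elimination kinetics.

To keep the same average steady-state level, dosing rate must scale with clearance.
CL ratio = 20.0 / 100 = 0.2000
New dose (same interval) = 1250 × 0.2000 = 250.0 mg

250 mg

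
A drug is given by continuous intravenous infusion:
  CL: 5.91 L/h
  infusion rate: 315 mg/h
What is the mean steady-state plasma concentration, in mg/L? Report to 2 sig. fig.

At steady state Css = R₀ / CL = 315 / 5.910 = 53.30 mg/L

53 mg/L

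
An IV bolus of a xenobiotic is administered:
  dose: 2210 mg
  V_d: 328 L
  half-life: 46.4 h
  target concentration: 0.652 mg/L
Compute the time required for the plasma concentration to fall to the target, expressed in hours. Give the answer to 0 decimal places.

C₀ = Dose / Vd = 2210 / 328 = 6.738 mg/L
k = ln2 / t½ = 0.693147 / 46.4 = 0.01494 h⁻¹
t = ln(C₀ / C) / k = ln(6.738 / 0.652) / 0.01494
  = ln(10.33) / 0.01494 = 2.335 / 0.01494 = 156.3 h

156 h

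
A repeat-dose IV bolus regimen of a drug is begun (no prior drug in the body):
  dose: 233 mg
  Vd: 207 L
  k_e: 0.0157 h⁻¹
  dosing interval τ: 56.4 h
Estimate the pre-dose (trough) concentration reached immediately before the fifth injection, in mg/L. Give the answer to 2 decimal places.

0.77 mg/L

C₀ per dose = Dose / Vd = 233 / 207 = 1.126 mg/L
Fraction remaining after one interval: r = e^(−kτ) = e^(−0.01570 × 56.4) = 0.4125
Before dose 5, 4 doses have been given (aged 1τ, 2τ, 3τ, 4τ).
C_trough = C₀ × (r + r² + … + r^4) = C₀ × r(1−r^4)/(1−r)
        = 1.126 × 0.4125 × (1 − 0.02895) / (1 − 0.4125) = 0.7677 mg/L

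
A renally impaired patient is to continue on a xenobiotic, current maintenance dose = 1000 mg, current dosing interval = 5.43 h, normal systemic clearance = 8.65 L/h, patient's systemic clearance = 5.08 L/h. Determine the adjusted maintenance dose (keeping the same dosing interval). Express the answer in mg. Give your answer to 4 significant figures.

587.3 mg

To keep the same average steady-state level, dosing rate must scale with clearance.
CL ratio = 5.08 / 8.65 = 0.5873
New dose (same interval) = 1000 × 0.5873 = 587.3 mg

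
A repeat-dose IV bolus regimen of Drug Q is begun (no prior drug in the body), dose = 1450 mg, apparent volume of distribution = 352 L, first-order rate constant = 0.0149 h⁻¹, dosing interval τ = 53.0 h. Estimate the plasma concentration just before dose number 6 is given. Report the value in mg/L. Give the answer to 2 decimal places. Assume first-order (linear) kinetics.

C₀ per dose = Dose / Vd = 1450 / 352 = 4.119 mg/L
Fraction remaining after one interval: r = e^(−kτ) = e^(−0.01490 × 53.0) = 0.4540
Before dose 6, 5 doses have been given (aged 1τ, 2τ, 3τ, 4τ, 5τ).
C_trough = C₀ × (r + r² + … + r^5) = C₀ × r(1−r^5)/(1−r)
        = 4.119 × 0.4540 × (1 − 0.01929) / (1 − 0.4540) = 3.359 mg/L

3.36 mg/L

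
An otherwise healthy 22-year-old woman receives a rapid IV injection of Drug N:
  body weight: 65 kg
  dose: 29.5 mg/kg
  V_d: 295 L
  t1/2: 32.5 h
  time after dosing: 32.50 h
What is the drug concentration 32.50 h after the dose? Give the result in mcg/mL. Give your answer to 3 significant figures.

Total dose = 29.5 × 65 = 1918 mg
C₀ = Dose / Vd = 1918 / 295 = 6.502 mg/L
k = ln2 / t½ = 0.693147 / 32.5 = 0.02133 h⁻¹
t / t½ = 32.50 / 32.5 = 1 half-lives
C = C₀ × (1/2)^1 = 6.502 × 0.5000 = 3.251 mg/L
(3.251 mg/L = 3.251 mcg/mL)

3.25 mcg/mL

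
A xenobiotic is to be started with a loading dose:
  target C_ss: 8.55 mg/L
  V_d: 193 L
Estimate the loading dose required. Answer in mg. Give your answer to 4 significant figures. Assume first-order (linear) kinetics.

1650 mg

LD = Css × Vd = 8.55 × 193 = 1650 mg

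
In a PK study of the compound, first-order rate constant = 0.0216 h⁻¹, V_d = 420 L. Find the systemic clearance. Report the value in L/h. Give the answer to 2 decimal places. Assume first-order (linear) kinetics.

CL = k × Vd = 0.0216 × 420 = 9.072 L/h

9.07 L/h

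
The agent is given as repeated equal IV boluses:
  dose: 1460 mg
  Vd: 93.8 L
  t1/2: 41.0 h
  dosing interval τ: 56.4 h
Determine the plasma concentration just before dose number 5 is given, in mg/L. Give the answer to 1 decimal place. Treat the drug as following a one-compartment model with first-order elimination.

C₀ per dose = Dose / Vd = 1460 / 93.8 = 15.57 mg/L
k = ln2 / t½ = 0.693147 / 41.0 = 0.01691 h⁻¹
Fraction remaining after one interval: r = e^(−kτ) = e^(−0.01691 × 56.4) = 0.3853
Before dose 5, 4 doses have been given (aged 1τ, 2τ, 3τ, 4τ).
C_trough = C₀ × (r + r² + … + r^4) = C₀ × r(1−r^4)/(1−r)
        = 15.57 × 0.3853 × (1 − 0.02204) / (1 − 0.3853) = 9.544 mg/L

9.5 mg/L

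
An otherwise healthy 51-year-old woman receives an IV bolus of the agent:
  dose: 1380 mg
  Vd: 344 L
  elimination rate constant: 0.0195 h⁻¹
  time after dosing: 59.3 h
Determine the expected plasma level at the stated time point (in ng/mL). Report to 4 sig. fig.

1262 ng/mL

C₀ = Dose / Vd = 1380 / 344 = 4.012 mg/L
C = C₀ · e^(−k·t) = 4.012 × e^(−0.01950 × 59.3)
  = 4.012 × 0.3146 = 1.262 mg/L
Convert: 1.262 mg/L × 1000 = 1262 ng/mL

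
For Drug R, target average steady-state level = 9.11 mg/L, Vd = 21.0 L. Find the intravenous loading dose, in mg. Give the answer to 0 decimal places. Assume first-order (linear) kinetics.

LD = Css × Vd = 9.11 × 21.0 = 191.3 mg

191 mg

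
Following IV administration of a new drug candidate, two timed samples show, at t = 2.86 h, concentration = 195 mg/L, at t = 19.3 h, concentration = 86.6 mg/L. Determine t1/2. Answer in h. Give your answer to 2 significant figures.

14 h

k = ln(C₁/C₂) / (t₂ − t₁) = ln(195/86.6) / (19.3 − 2.86)
  = 0.8117 / 16.44 = 0.04937 h⁻¹
t½ = ln2 / k = 0.693147 / 0.04937 = 14.04 h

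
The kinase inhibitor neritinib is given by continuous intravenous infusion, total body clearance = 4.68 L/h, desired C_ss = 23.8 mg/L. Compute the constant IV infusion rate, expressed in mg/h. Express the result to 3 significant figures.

At steady state, infusion rate R₀ = Css × CL = 23.8 × 4.680 = 111.4 mg/h

111 mg/h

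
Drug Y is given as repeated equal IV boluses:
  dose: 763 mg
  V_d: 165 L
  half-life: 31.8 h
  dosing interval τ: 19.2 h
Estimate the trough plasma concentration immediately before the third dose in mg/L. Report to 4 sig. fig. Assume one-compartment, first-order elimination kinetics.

5.045 mg/L

C₀ per dose = Dose / Vd = 763 / 165 = 4.624 mg/L
k = ln2 / t½ = 0.693147 / 31.8 = 0.02180 h⁻¹
Fraction remaining after one interval: r = e^(−kτ) = e^(−0.02180 × 19.2) = 0.6580
Before dose 3, 2 doses have been given (aged 1τ, 2τ).
C_trough = C₀ × (r + r²) = 4.624 × (0.6580 + 0.4330) = 5.045 mg/L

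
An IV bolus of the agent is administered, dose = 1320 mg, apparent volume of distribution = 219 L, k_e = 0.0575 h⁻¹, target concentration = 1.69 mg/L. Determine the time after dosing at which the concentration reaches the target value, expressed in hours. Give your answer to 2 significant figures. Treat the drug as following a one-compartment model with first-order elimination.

22 h

C₀ = Dose / Vd = 1320 / 219 = 6.027 mg/L
t = ln(C₀ / C) / k = ln(6.027 / 1.69) / 0.05750
  = ln(3.566) / 0.05750 = 1.271 / 0.05750 = 22.10 h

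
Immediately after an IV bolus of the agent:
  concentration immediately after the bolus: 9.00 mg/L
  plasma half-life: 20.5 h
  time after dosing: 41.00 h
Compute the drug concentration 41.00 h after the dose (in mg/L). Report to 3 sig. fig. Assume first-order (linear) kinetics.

k = ln2 / t½ = 0.693147 / 20.5 = 0.03381 h⁻¹
t / t½ = 41.00 / 20.5 = 2 half-lives
C = C₀ × (1/2)^2 = 9.000 × 0.2500 = 2.250 mg/L

2.25 mg/L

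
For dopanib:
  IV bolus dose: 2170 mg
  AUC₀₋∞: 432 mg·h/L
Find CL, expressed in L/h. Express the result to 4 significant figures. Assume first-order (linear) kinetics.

CL = Dose / AUC = 2170 / 432 = 5.023 L/h

5.023 L/h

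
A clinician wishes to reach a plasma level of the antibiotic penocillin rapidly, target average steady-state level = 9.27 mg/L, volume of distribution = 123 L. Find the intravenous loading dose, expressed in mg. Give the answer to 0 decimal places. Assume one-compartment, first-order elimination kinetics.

LD = Css × Vd = 9.27 × 123 = 1140 mg

1140 mg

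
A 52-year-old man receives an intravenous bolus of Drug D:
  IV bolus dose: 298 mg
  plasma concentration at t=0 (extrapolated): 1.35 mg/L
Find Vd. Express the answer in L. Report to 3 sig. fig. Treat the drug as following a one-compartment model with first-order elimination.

221 L

Vd = Dose / C₀ = 298.0 / 1.35 = 220.7 L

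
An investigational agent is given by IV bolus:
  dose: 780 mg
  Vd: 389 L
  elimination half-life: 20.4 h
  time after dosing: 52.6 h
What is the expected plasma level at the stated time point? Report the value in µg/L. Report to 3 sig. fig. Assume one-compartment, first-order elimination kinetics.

C₀ = Dose / Vd = 780.0 / 389 = 2.005 mg/L
k = ln2 / t½ = 0.693147 / 20.4 = 0.03398 h⁻¹
C = C₀ · e^(−k·t) = 2.005 × e^(−0.03398 × 52.6)
  = 2.005 × 0.1674 = 0.3356 mg/L
Convert: 0.3356 mg/L × 1000 = 335.6 µg/L

336 µg/L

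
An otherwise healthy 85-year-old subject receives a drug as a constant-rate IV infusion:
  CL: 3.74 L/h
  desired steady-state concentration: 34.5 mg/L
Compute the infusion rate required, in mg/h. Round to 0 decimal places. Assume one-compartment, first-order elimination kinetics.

At steady state, infusion rate R₀ = Css × CL = 34.5 × 3.740 = 129.0 mg/h

129 mg/h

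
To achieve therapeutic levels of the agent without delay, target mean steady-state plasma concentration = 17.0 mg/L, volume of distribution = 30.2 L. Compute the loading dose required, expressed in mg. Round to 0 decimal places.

LD = Css × Vd = 17.0 × 30.2 = 513.4 mg

513 mg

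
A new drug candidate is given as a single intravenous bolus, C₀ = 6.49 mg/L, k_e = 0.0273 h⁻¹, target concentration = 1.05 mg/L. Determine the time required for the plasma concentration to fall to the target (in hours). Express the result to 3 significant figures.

66.7 h

t = ln(C₀ / C) / k = ln(6.490 / 1.05) / 0.02730
  = ln(6.181) / 0.02730 = 1.821 / 0.02730 = 66.70 h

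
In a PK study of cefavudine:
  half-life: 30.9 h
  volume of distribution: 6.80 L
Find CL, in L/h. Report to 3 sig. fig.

k = ln2 / t½ = 0.693147 / 30.9 = 0.02243 h⁻¹
CL = k × Vd = 0.02243 × 6.80 = 0.1525 L/h

0.153 L/h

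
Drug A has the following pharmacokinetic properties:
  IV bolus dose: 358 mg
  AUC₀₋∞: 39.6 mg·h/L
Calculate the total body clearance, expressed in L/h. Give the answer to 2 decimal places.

9.04 L/h

CL = Dose / AUC = 358 / 39.6 = 9.040 L/h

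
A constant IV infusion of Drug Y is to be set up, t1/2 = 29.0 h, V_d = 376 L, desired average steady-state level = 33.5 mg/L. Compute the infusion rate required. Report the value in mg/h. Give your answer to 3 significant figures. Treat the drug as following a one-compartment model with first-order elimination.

k = ln2 / t½ = 0.693147 / 29.0 = 0.02390 h⁻¹
CL = k × Vd = 0.02390 × 376 = 8.986 L/h
At steady state, infusion rate R₀ = Css × CL = 33.5 × 8.986 = 301.0 mg/h

301 mg/h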